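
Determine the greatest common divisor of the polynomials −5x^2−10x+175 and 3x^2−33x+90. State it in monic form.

x−5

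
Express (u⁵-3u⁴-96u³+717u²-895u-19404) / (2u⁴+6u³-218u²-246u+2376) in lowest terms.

(u²-9u+49)/(2u-6)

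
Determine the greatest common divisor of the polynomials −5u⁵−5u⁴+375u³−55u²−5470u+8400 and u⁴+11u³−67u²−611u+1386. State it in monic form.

u²−9u+14

Euclidean algorithm in ℚ[u]:
  −5u⁵−5u⁴+375u³−55u²−5470u+8400 = (−5u+50)(u⁴+11u³−67u²−611u+1386) + (−510u³+240u²+32010u−60900)
  u⁴+11u³−67u²−611u+1386 = (−(1/510)u−13/578)(−510u³+240u²+32010u−60900) + ((336/289)u²−(3024/289)u+4704/289)
  −510u³+240u²+32010u−60900 = (−(24565/56)u−209525/56)((336/289)u²−(3024/289)u+4704/289) + (0)
Last nonzero remainder: (336/289)u²−(3024/289)u+4704/289. Dividing through by 336/289 gives the monic gcd u²−9u+14.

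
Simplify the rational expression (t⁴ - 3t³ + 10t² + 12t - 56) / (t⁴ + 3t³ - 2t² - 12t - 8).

(t² - 3t + 14)/(t² + 3t + 2)

Repeated division with remainder:
  t⁴ - 3t³ + 10t² + 12t - 56 = (t⁴ + 3t³ - 2t² - 12t - 8) + (-6t³ + 12t² + 24t - 48)
  t⁴ + 3t³ - 2t² - 12t - 8 = (-(1/6)t - 5/6)(-6t³ + 12t² + 24t - 48) + (12t² - 48)
  -6t³ + 12t² + 24t - 48 = (-(1/2)t + 1)(12t² - 48) + (0)
Last nonzero remainder: 12t² - 48. Dividing through by 12 gives the monic gcd t² - 4.
Cancel t² - 4 from numerator and denominator to get the reduced form.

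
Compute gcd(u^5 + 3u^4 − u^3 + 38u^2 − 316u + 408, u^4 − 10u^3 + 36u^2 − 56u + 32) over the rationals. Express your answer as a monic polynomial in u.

u^2 − 4u + 4

Euclidean algorithm in ℚ[u]:
  u^5 + 3u^4 − u^3 + 38u^2 − 316u + 408 = (u + 13)(u^4 − 10u^3 + 36u^2 − 56u + 32) + (93u^3 − 374u^2 + 380u − 8)
  u^4 − 10u^3 + 36u^2 − 56u + 32 = ((1/93)u − 556/8649)(93u^3 − 374u^2 + 380u − 8) + ((68080/8649)u^2 − (272320/8649)u + 272320/8649)
  93u^3 − 374u^2 + 380u − 8 = ((804357/68080)u − 8649/34040)((68080/8649)u^2 − (272320/8649)u + 272320/8649) + (0)
Last nonzero remainder: (68080/8649)u^2 − (272320/8649)u + 272320/8649. Dividing through by 68080/8649 gives the monic gcd u^2 − 4u + 4.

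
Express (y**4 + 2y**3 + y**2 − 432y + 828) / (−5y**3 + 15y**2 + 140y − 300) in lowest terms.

(−y**2 − 10y − 69)/(5y + 25)

Apply the Euclidean algorithm:
  y**4 + 2y**3 + y**2 − 432y + 828 = (−(1/5)y − 1)(−5y**3 + 15y**2 + 140y − 300) + (44y**2 − 352y + 528)
  −5y**3 + 15y**2 + 140y − 300 = (−(5/44)y − 25/44)(44y**2 − 352y + 528) + (0)
Last nonzero remainder: 44y**2 − 352y + 528. Dividing through by 44 gives the monic gcd y**2 − 8y + 12.
Cancel y**2 − 8y + 12 from numerator and denominator to get the reduced form.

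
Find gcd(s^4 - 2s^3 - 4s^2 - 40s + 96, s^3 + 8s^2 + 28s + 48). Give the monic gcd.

By polynomial division,
  s^4 - 2s^3 - 4s^2 - 40s + 96 = (s - 10)(s^3 + 8s^2 + 28s + 48) + (48s^2 + 192s + 576)
  s^3 + 8s^2 + 28s + 48 = ((1/48)s + 1/12)(48s^2 + 192s + 576) + (0)
Last nonzero remainder: 48s^2 + 192s + 576. Dividing through by 48 gives the monic gcd s^2 + 4s + 12.

s^2 + 4s + 12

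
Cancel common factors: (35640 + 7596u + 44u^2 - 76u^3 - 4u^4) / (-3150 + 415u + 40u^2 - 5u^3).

(396 + 80u + 4u^2)/(-35 + 5u)

Apply the Euclidean algorithm:
  -4u^4 - 76u^3 + 44u^2 + 7596u + 35640 = ((4/5)u + 108/5)(-5u^3 + 40u^2 + 415u - 3150) + (-1152u^2 + 1152u + 103680)
  -5u^3 + 40u^2 + 415u - 3150 = ((5/1152)u - 35/1152)(-1152u^2 + 1152u + 103680) + (0)
Last nonzero remainder: -1152u^2 + 1152u + 103680. Dividing through by -1152 gives the monic gcd u^2 - u - 90.
Cancel u^2 - u - 90 from numerator and denominator to get the reduced form.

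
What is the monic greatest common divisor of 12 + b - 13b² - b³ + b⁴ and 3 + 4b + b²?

3 + 4b + b²

Euclidean algorithm in ℚ[b]:
  b⁴ - b³ - 13b² + b + 12 = (b² - 5b + 4)(b² + 4b + 3) + (0)
The last nonzero remainder b² + 4b + 3 is already monic.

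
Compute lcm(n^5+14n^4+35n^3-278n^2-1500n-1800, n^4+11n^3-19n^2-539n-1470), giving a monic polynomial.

By polynomial division,
  n^5+14n^4+35n^3-278n^2-1500n-1800 = (n+3)(n^4+11n^3-19n^2-539n-1470) + (21n^3+318n^2+1587n+2610)
  n^4+11n^3-19n^2-539n-1470 = ((1/21)n-29/147)(21n^3+318n^2+1587n+2610) + (-(1560/49)n^2-(17160/49)n-46800/49)
  21n^3+318n^2+1587n+2610 = (-(343/520)n-1421/520)(-(1560/49)n^2-(17160/49)n-46800/49) + (0)
Last nonzero remainder: -(1560/49)n^2-(17160/49)n-46800/49. Dividing through by -1560/49 gives the monic gcd n^2+11n+30.
Then lcm(f, g) = f·g / gcd(f, g); expanding and making the result monic gives the answer.

n^7+14n^6-14n^5-964n^4-3215n^3+11822n^2+73500n+88200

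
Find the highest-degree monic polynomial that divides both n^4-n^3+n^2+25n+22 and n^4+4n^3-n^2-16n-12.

n^2+3n+2

Repeated division with remainder:
  n^4-n^3+n^2+25n+22 = (n^4+4n^3-n^2-16n-12) + (-5n^3+2n^2+41n+34)
  n^4+4n^3-n^2-16n-12 = (-(1/5)n-22/25)(-5n^3+2n^2+41n+34) + ((224/25)n^2+(672/25)n+448/25)
  -5n^3+2n^2+41n+34 = (-(125/224)n+425/224)((224/25)n^2+(672/25)n+448/25) + (0)
Last nonzero remainder: (224/25)n^2+(672/25)n+448/25. Dividing through by 224/25 gives the monic gcd n^2+3n+2.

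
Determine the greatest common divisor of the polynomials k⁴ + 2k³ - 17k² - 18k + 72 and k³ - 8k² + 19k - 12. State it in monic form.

Euclidean algorithm in ℚ[k]:
  k⁴ + 2k³ - 17k² - 18k + 72 = (k + 10)(k³ - 8k² + 19k - 12) + (44k² - 196k + 192)
  k³ - 8k² + 19k - 12 = ((1/44)k - 39/484)(44k² - 196k + 192) + (-(140/121)k + 420/121)
  44k² - 196k + 192 = (-(1331/35)k + 1936/35)(-(140/121)k + 420/121) + (0)
Last nonzero remainder: -(140/121)k + 420/121. Dividing through by -140/121 gives the monic gcd k - 3.

k - 3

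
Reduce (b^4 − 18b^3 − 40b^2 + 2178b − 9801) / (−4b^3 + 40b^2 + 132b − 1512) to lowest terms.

(−b^3 + 9b^2 + 121b − 1089)/(4b^2 − 4b − 168)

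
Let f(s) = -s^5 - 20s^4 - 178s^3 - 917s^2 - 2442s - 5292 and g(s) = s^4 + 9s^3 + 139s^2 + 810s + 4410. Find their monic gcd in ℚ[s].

Repeated division with remainder:
  -s^5 - 20s^4 - 178s^3 - 917s^2 - 2442s - 5292 = (-s - 11)(s^4 + 9s^3 + 139s^2 + 810s + 4410) + (60s^3 + 1422s^2 + 10878s + 43218)
  s^4 + 9s^3 + 139s^2 + 810s + 4410 = ((1/60)s - 49/200)(60s^3 + 1422s^2 + 10878s + 43218) + ((30609/100)s^2 + (275481/100)s + 1499841/100)
  60s^3 + 1422s^2 + 10878s + 43218 = ((2000/10203)s + 9800/3401)((30609/100)s^2 + (275481/100)s + 1499841/100) + (0)
Last nonzero remainder: (30609/100)s^2 + (275481/100)s + 1499841/100. Dividing through by 30609/100 gives the monic gcd s^2 + 9s + 49.

s^2 + 9s + 49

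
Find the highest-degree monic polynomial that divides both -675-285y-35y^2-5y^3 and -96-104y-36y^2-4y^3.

Repeated division with remainder:
  -5y^3-35y^2-285y-675 = (5/4)(-4y^3-36y^2-104y-96) + (10y^2-155y-555)
  -4y^3-36y^2-104y-96 = (-(2/5)y-49/5)(10y^2-155y-555) + (-1845y-5535)
  10y^2-155y-555 = (-(2/369)y+37/369)(-1845y-5535) + (0)
Last nonzero remainder: -1845y-5535. Dividing through by -1845 gives the monic gcd y+3.

3+y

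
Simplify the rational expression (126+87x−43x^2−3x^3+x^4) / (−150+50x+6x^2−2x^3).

(42+43x−x^3)/(−50+2x^2)

Euclidean algorithm in ℚ[x]:
  x^4−3x^3−43x^2+87x+126 = (−(1/2)x)(−2x^3+6x^2+50x−150) + (−18x^2+12x+126)
  −2x^3+6x^2+50x−150 = ((1/9)x−7/27)(−18x^2+12x+126) + ((352/9)x−352/3)
  −18x^2+12x+126 = (−(81/176)x−189/176)((352/9)x−352/3) + (0)
Last nonzero remainder: (352/9)x−352/3. Dividing through by 352/9 gives the monic gcd x−3.
Cancel x−3 from numerator and denominator to get the reduced form.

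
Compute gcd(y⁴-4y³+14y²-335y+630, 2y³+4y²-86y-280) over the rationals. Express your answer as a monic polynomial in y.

y-7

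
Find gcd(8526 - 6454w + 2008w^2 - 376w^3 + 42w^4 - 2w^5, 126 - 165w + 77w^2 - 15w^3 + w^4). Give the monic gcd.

21 - 10w + w^2

Apply the Euclidean algorithm:
  -2w^5 + 42w^4 - 376w^3 + 2008w^2 - 6454w + 8526 = (-2w + 12)(w^4 - 15w^3 + 77w^2 - 165w + 126) + (-42w^3 + 754w^2 - 4222w + 7014)
  w^4 - 15w^3 + 77w^2 - 165w + 126 = (-(1/42)w - 31/441)(-42w^3 + 754w^2 - 4222w + 7014) + ((13000/441)w^2 - (130000/441)w + 13000/21)
  -42w^3 + 754w^2 - 4222w + 7014 = (-(9261/6500)w + 73647/6500)((13000/441)w^2 - (130000/441)w + 13000/21) + (0)
Last nonzero remainder: (13000/441)w^2 - (130000/441)w + 13000/21. Dividing through by 13000/441 gives the monic gcd w^2 - 10w + 21.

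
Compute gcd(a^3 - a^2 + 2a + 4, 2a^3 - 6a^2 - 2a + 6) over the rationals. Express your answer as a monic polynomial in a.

Repeated division with remainder:
  a^3 - a^2 + 2a + 4 = (1/2)(2a^3 - 6a^2 - 2a + 6) + (2a^2 + 3a + 1)
  2a^3 - 6a^2 - 2a + 6 = (a - 9/2)(2a^2 + 3a + 1) + ((21/2)a + 21/2)
  2a^2 + 3a + 1 = ((4/21)a + 2/21)((21/2)a + 21/2) + (0)
Last nonzero remainder: (21/2)a + 21/2. Dividing through by 21/2 gives the monic gcd a + 1.

a + 1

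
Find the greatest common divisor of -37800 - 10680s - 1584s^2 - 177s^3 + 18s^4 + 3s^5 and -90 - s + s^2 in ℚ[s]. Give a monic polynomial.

-90 - s + s^2

Euclidean algorithm in ℚ[s]:
  3s^5 + 18s^4 - 177s^3 - 1584s^2 - 10680s - 37800 = (3s^3 + 21s^2 + 114s + 420)(s^2 - s - 90) + (0)
The last nonzero remainder s^2 - s - 90 is already monic.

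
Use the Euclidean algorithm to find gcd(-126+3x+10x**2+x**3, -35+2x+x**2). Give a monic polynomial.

Repeated division with remainder:
  x**3+10x**2+3x-126 = (x+8)(x**2+2x-35) + (22x+154)
  x**2+2x-35 = ((1/22)x-5/22)(22x+154) + (0)
Last nonzero remainder: 22x+154. Dividing through by 22 gives the monic gcd x+7.

7+x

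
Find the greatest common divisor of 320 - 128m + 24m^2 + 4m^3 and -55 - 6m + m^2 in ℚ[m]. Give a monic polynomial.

Apply the Euclidean algorithm:
  4m^3 + 24m^2 - 128m + 320 = (4m + 48)(m^2 - 6m - 55) + (380m + 2960)
  m^2 - 6m - 55 = ((1/380)m - 131/3610)(380m + 2960) + (18921/361)
  380m + 2960 = ((137180/18921)m + 1068560/18921)(18921/361) + (0)
The last nonzero remainder is the constant 18921/361, so the polynomials are coprime and gcd = 1.

1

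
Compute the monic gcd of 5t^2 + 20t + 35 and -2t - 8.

Euclidean algorithm in ℚ[t]:
  5t^2 + 20t + 35 = (-(5/2)t)(-2t - 8) + (35)
  -2t - 8 = (-(2/35)t - 8/35)(35) + (0)
The last nonzero remainder is the constant 35, so the polynomials are coprime and gcd = 1.

1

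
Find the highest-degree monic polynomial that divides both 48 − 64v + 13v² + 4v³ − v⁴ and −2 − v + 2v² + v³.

−1 + v

Repeated division with remainder:
  −v⁴ + 4v³ + 13v² − 64v + 48 = (−v + 6)(v³ + 2v² − v − 2) + (−60v + 60)
  v³ + 2v² − v − 2 = (−(1/60)v² − (1/20)v − 1/30)(−60v + 60) + (0)
Last nonzero remainder: −60v + 60. Dividing through by −60 gives the monic gcd v − 1.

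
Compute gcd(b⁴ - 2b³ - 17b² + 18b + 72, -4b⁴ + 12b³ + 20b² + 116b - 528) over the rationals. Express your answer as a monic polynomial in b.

b² - 7b + 12

Repeated division with remainder:
  b⁴ - 2b³ - 17b² + 18b + 72 = (-1/4)(-4b⁴ + 12b³ + 20b² + 116b - 528) + (b³ - 12b² + 47b - 60)
  -4b⁴ + 12b³ + 20b² + 116b - 528 = (-4b - 36)(b³ - 12b² + 47b - 60) + (-224b² + 1568b - 2688)
  b³ - 12b² + 47b - 60 = (-(1/224)b + 5/224)(-224b² + 1568b - 2688) + (0)
Last nonzero remainder: -224b² + 1568b - 2688. Dividing through by -224 gives the monic gcd b² - 7b + 12.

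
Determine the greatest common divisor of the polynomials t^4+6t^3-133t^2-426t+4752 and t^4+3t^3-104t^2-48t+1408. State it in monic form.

t^2+3t-88

Repeated division with remainder:
  t^4+6t^3-133t^2-426t+4752 = (t^4+3t^3-104t^2-48t+1408) + (3t^3-29t^2-378t+3344)
  t^4+3t^3-104t^2-48t+1408 = ((1/3)t+38/9)(3t^3-29t^2-378t+3344) + ((1300/9)t^2+(1300/3)t-114400/9)
  3t^3-29t^2-378t+3344 = ((27/1300)t-171/650)((1300/9)t^2+(1300/3)t-114400/9) + (0)
Last nonzero remainder: (1300/9)t^2+(1300/3)t-114400/9. Dividing through by 1300/9 gives the monic gcd t^2+3t-88.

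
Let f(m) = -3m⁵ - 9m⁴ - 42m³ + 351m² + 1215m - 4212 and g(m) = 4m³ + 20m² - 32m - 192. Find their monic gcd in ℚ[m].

m² + m - 12

Repeated division with remainder:
  -3m⁵ - 9m⁴ - 42m³ + 351m² + 1215m - 4212 = (-(3/4)m² + (3/2)m - 24)(4m³ + 20m² - 32m - 192) + (735m² + 735m - 8820)
  4m³ + 20m² - 32m - 192 = ((4/735)m + 16/735)(735m² + 735m - 8820) + (0)
Last nonzero remainder: 735m² + 735m - 8820. Dividing through by 735 gives the monic gcd m² + m - 12.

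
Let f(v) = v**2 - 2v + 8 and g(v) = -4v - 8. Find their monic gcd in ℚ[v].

1

By polynomial division,
  v**2 - 2v + 8 = (-(1/4)v + 1)(-4v - 8) + (16)
  -4v - 8 = (-(1/4)v - 1/2)(16) + (0)
The last nonzero remainder is the constant 16, so the polynomials are coprime and gcd = 1.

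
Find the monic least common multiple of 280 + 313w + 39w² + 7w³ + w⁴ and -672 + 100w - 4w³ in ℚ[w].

Repeated division with remainder:
  w⁴ + 7w³ + 39w² + 313w + 280 = (-(1/4)w - 7/4)(-4w³ + 100w - 672) + (64w² + 320w - 896)
  -4w³ + 100w - 672 = (-(1/16)w + 5/16)(64w² + 320w - 896) + (-56w - 392)
  64w² + 320w - 896 = (-(8/7)w + 16/7)(-56w - 392) + (0)
Last nonzero remainder: -56w - 392. Dividing through by -56 gives the monic gcd w + 7.
Then lcm(f, g) = f·g / gcd(f, g); expanding and making the result monic gives the answer.

6720 + 5552w - 975w² + 208w³ + 14w⁴ + w⁶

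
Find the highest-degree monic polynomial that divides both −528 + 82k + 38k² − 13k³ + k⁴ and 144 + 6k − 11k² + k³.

By polynomial division,
  k⁴ − 13k³ + 38k² + 82k − 528 = (k − 2)(k³ − 11k² + 6k + 144) + (10k² − 50k − 240)
  k³ − 11k² + 6k + 144 = ((1/10)k − 3/5)(10k² − 50k − 240) + (0)
Last nonzero remainder: 10k² − 50k − 240. Dividing through by 10 gives the monic gcd k² − 5k − 24.

−24 − 5k + k²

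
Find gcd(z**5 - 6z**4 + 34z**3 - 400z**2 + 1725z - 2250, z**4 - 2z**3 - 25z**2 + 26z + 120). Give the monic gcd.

Repeated division with remainder:
  z**5 - 6z**4 + 34z**3 - 400z**2 + 1725z - 2250 = (z - 4)(z**4 - 2z**3 - 25z**2 + 26z + 120) + (51z**3 - 526z**2 + 1709z - 1770)
  z**4 - 2z**3 - 25z**2 + 26z + 120 = ((1/51)z + 424/2601)(51z**3 - 526z**2 + 1709z - 1770) + ((70840/2601)z**2 - (566720/2601)z + 354200/867)
  51z**3 - 526z**2 + 1709z - 1770 = ((132651/70840)z - 153459/35420)((70840/2601)z**2 - (566720/2601)z + 354200/867) + (0)
Last nonzero remainder: (70840/2601)z**2 - (566720/2601)z + 354200/867. Dividing through by 70840/2601 gives the monic gcd z**2 - 8z + 15.

z**2 - 8z + 15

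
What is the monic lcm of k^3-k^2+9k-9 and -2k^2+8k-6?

k^4-4k^3+12k^2-36k+27

Euclidean algorithm in ℚ[k]:
  k^3-k^2+9k-9 = (-(1/2)k-3/2)(-2k^2+8k-6) + (18k-18)
  -2k^2+8k-6 = (-(1/9)k+1/3)(18k-18) + (0)
Last nonzero remainder: 18k-18. Dividing through by 18 gives the monic gcd k-1.
Then lcm(f, g) = f·g / gcd(f, g); expanding and making the result monic gives the answer.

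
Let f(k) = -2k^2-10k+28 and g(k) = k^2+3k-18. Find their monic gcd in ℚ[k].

1

Apply the Euclidean algorithm:
  -2k^2-10k+28 = (-2)(k^2+3k-18) + (-4k-8)
  k^2+3k-18 = (-(1/4)k-1/4)(-4k-8) + (-20)
  -4k-8 = ((1/5)k+2/5)(-20) + (0)
The last nonzero remainder is the constant -20, so the polynomials are coprime and gcd = 1.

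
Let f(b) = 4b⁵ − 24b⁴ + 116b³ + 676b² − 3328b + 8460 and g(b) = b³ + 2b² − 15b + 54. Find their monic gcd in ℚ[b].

By polynomial division,
  4b⁵ − 24b⁴ + 116b³ + 676b² − 3328b + 8460 = (4b² − 32b + 240)(b³ + 2b² − 15b + 54) + (−500b² + 2000b − 4500)
  b³ + 2b² − 15b + 54 = (−(1/500)b − 3/250)(−500b² + 2000b − 4500) + (0)
Last nonzero remainder: −500b² + 2000b − 4500. Dividing through by −500 gives the monic gcd b² − 4b + 9.

b² − 4b + 9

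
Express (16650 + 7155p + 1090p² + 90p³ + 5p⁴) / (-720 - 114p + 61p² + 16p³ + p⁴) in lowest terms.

By polynomial division,
  5p⁴ + 90p³ + 1090p² + 7155p + 16650 = (5)(p⁴ + 16p³ + 61p² - 114p - 720) + (10p³ + 785p² + 7725p + 20250)
  p⁴ + 16p³ + 61p² - 114p - 720 = ((1/10)p - 25/4)(10p³ + 785p² + 7725p + 20250) + ((16779/4)p² + (184569/4)p + 251685/2)
  10p³ + 785p² + 7725p + 20250 = ((40/16779)p + 900/5593)((16779/4)p² + (184569/4)p + 251685/2) + (0)
Last nonzero remainder: (16779/4)p² + (184569/4)p + 251685/2. Dividing through by 16779/4 gives the monic gcd p² + 11p + 30.
Cancel p² + 11p + 30 from numerator and denominator to get the reduced form.

(555 + 35p + 5p²)/(-24 + 5p + p²)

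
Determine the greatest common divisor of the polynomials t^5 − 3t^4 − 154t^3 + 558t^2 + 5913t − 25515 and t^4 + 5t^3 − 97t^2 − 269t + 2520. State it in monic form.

t^3 − 3t^2 − 73t + 315

Apply the Euclidean algorithm:
  t^5 − 3t^4 − 154t^3 + 558t^2 + 5913t − 25515 = (t − 8)(t^4 + 5t^3 − 97t^2 − 269t + 2520) + (−17t^3 + 51t^2 + 1241t − 5355)
  t^4 + 5t^3 − 97t^2 − 269t + 2520 = (−(1/17)t − 8/17)(−17t^3 + 51t^2 + 1241t − 5355) + (0)
Last nonzero remainder: −17t^3 + 51t^2 + 1241t − 5355. Dividing through by −17 gives the monic gcd t^3 − 3t^2 − 73t + 315.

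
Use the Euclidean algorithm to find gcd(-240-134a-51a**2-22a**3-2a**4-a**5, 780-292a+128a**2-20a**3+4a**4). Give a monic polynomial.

By polynomial division,
  -a**5-2a**4-22a**3-51a**2-134a-240 = (-(1/4)a-7/4)(4a**4-20a**3+128a**2-292a+780) + (-25a**3+100a**2-450a+1125)
  4a**4-20a**3+128a**2-292a+780 = (-(4/25)a+4/25)(-25a**3+100a**2-450a+1125) + (40a**2-40a+600)
  -25a**3+100a**2-450a+1125 = (-(5/8)a+15/8)(40a**2-40a+600) + (0)
Last nonzero remainder: 40a**2-40a+600. Dividing through by 40 gives the monic gcd a**2-a+15.

15-a+a**2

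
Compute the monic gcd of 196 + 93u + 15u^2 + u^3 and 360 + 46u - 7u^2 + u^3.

By polynomial division,
  u^3 + 15u^2 + 93u + 196 = (u^3 - 7u^2 + 46u + 360) + (22u^2 + 47u - 164)
  u^3 - 7u^2 + 46u + 360 = ((1/22)u - 201/484)(22u^2 + 47u - 164) + ((35319/484)u + 35319/121)
  22u^2 + 47u - 164 = ((10648/35319)u - 19844/35319)((35319/484)u + 35319/121) + (0)
Last nonzero remainder: (35319/484)u + 35319/121. Dividing through by 35319/484 gives the monic gcd u + 4.

4 + u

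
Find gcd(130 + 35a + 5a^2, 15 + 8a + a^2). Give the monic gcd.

Apply the Euclidean algorithm:
  5a^2 + 35a + 130 = (5)(a^2 + 8a + 15) + (-5a + 55)
  a^2 + 8a + 15 = (-(1/5)a - 19/5)(-5a + 55) + (224)
  -5a + 55 = (-(5/224)a + 55/224)(224) + (0)
The last nonzero remainder is the constant 224, so the polynomials are coprime and gcd = 1.

1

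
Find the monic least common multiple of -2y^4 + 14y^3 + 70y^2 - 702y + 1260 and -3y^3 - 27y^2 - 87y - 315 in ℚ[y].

y^6 - 5y^5 - 34y^4 + 176y^3 - 453y^2 + 4005y - 9450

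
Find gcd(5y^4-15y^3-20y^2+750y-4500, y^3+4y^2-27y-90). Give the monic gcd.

Euclidean algorithm in ℚ[y]:
  5y^4-15y^3-20y^2+750y-4500 = (5y-35)(y^3+4y^2-27y-90) + (255y^2+255y-7650)
  y^3+4y^2-27y-90 = ((1/255)y+1/85)(255y^2+255y-7650) + (0)
Last nonzero remainder: 255y^2+255y-7650. Dividing through by 255 gives the monic gcd y^2+y-30.

y^2+y-30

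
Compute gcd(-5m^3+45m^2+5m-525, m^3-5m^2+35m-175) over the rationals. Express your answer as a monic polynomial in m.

Euclidean algorithm in ℚ[m]:
  -5m^3+45m^2+5m-525 = (-5)(m^3-5m^2+35m-175) + (20m^2+180m-1400)
  m^3-5m^2+35m-175 = ((1/20)m-7/10)(20m^2+180m-1400) + (231m-1155)
  20m^2+180m-1400 = ((20/231)m+40/33)(231m-1155) + (0)
Last nonzero remainder: 231m-1155. Dividing through by 231 gives the monic gcd m-5.

m-5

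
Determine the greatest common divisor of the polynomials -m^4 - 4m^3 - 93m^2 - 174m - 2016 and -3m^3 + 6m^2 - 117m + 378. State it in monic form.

m^2 + m + 42

Euclidean algorithm in ℚ[m]:
  -m^4 - 4m^3 - 93m^2 - 174m - 2016 = ((1/3)m + 2)(-3m^3 + 6m^2 - 117m + 378) + (-66m^2 - 66m - 2772)
  -3m^3 + 6m^2 - 117m + 378 = ((1/22)m - 3/22)(-66m^2 - 66m - 2772) + (0)
Last nonzero remainder: -66m^2 - 66m - 2772. Dividing through by -66 gives the monic gcd m^2 + m + 42.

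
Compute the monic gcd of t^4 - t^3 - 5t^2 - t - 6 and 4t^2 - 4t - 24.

By polynomial division,
  t^4 - t^3 - 5t^2 - t - 6 = ((1/4)t^2 + 1/4)(4t^2 - 4t - 24) + (0)
Last nonzero remainder: 4t^2 - 4t - 24. Dividing through by 4 gives the monic gcd t^2 - t - 6.

t^2 - t - 6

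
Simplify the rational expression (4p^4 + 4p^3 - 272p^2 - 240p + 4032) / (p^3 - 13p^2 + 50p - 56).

(4p^2 + 48p + 144)/(p - 2)

By polynomial division,
  4p^4 + 4p^3 - 272p^2 - 240p + 4032 = (4p + 56)(p^3 - 13p^2 + 50p - 56) + (256p^2 - 2816p + 7168)
  p^3 - 13p^2 + 50p - 56 = ((1/256)p - 1/128)(256p^2 - 2816p + 7168) + (0)
Last nonzero remainder: 256p^2 - 2816p + 7168. Dividing through by 256 gives the monic gcd p^2 - 11p + 28.
Cancel p^2 - 11p + 28 from numerator and denominator to get the reduced form.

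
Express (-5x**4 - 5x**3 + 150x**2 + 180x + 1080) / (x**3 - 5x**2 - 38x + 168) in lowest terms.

(-5x**3 + 25x**2 + 180)/(x**2 - 11x + 28)

Euclidean algorithm in ℚ[x]:
  -5x**4 - 5x**3 + 150x**2 + 180x + 1080 = (-5x - 30)(x**3 - 5x**2 - 38x + 168) + (-190x**2 - 120x + 6120)
  x**3 - 5x**2 - 38x + 168 = (-(1/190)x + 107/3610)(-190x**2 - 120x + 6120) + (-(806/361)x - 4836/361)
  -190x**2 - 120x + 6120 = ((34295/403)x - 184110/403)(-(806/361)x - 4836/361) + (0)
Last nonzero remainder: -(806/361)x - 4836/361. Dividing through by -806/361 gives the monic gcd x + 6.
Cancel x + 6 from numerator and denominator to get the reduced form.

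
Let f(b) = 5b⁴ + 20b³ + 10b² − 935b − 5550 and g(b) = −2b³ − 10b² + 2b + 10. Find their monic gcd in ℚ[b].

By polynomial division,
  5b⁴ + 20b³ + 10b² − 935b − 5550 = (−(5/2)b + 5/2)(−2b³ − 10b² + 2b + 10) + (40b² − 915b − 5575)
  −2b³ − 10b² + 2b + 10 = (−(1/20)b − 223/160)(40b² − 915b − 5575) + (−(49665/32)b − 248325/32)
  40b² − 915b − 5575 = (−(256/9933)b + 7136/9933)(−(49665/32)b − 248325/32) + (0)
Last nonzero remainder: −(49665/32)b − 248325/32. Dividing through by −49665/32 gives the monic gcd b + 5.

b + 5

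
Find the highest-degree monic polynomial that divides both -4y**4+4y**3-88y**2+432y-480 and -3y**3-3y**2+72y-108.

y-2

Repeated division with remainder:
  -4y**4+4y**3-88y**2+432y-480 = ((4/3)y-8/3)(-3y**3-3y**2+72y-108) + (-192y**2+768y-768)
  -3y**3-3y**2+72y-108 = ((1/64)y+5/64)(-192y**2+768y-768) + (24y-48)
  -192y**2+768y-768 = (-8y+16)(24y-48) + (0)
Last nonzero remainder: 24y-48. Dividing through by 24 gives the monic gcd y-2.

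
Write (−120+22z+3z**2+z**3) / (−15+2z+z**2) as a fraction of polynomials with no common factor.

Repeated division with remainder:
  z**3+3z**2+22z−120 = (z+1)(z**2+2z−15) + (35z−105)
  z**2+2z−15 = ((1/35)z+1/7)(35z−105) + (0)
Last nonzero remainder: 35z−105. Dividing through by 35 gives the monic gcd z−3.
Cancel z−3 from numerator and denominator to get the reduced form.

(40+6z+z**2)/(5+z)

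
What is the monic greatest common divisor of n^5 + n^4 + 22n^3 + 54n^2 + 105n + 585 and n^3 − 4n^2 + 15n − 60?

n^2 + 15

Euclidean algorithm in ℚ[n]:
  n^5 + n^4 + 22n^3 + 54n^2 + 105n + 585 = (n^2 + 5n + 27)(n^3 − 4n^2 + 15n − 60) + (147n^2 + 2205)
  n^3 − 4n^2 + 15n − 60 = ((1/147)n − 4/147)(147n^2 + 2205) + (0)
Last nonzero remainder: 147n^2 + 2205. Dividing through by 147 gives the monic gcd n^2 + 15.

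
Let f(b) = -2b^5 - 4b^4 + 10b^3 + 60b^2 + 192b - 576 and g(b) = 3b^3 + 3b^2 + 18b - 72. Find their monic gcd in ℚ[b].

b^3 + b^2 + 6b - 24

By polynomial division,
  -2b^5 - 4b^4 + 10b^3 + 60b^2 + 192b - 576 = (-(2/3)b^2 - (2/3)b + 8)(3b^3 + 3b^2 + 18b - 72) + (0)
Last nonzero remainder: 3b^3 + 3b^2 + 18b - 72. Dividing through by 3 gives the monic gcd b^3 + b^2 + 6b - 24.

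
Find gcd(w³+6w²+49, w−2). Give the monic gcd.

1

Euclidean algorithm in ℚ[w]:
  w³+6w²+49 = (w²+8w+16)(w−2) + (81)
  w−2 = ((1/81)w−2/81)(81) + (0)
The last nonzero remainder is the constant 81, so the polynomials are coprime and gcd = 1.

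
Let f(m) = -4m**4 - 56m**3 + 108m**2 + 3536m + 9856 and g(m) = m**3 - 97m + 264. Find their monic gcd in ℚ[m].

m**2 + 3m - 88

Apply the Euclidean algorithm:
  -4m**4 - 56m**3 + 108m**2 + 3536m + 9856 = (-4m - 56)(m**3 - 97m + 264) + (-280m**2 - 840m + 24640)
  m**3 - 97m + 264 = (-(1/280)m + 3/280)(-280m**2 - 840m + 24640) + (0)
Last nonzero remainder: -280m**2 - 840m + 24640. Dividing through by -280 gives the monic gcd m**2 + 3m - 88.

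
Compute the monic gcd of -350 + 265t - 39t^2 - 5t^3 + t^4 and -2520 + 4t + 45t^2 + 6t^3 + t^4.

By polynomial division,
  t^4 - 5t^3 - 39t^2 + 265t - 350 = (t^4 + 6t^3 + 45t^2 + 4t - 2520) + (-11t^3 - 84t^2 + 261t + 2170)
  t^4 + 6t^3 + 45t^2 + 4t - 2520 = (-(1/11)t + 18/121)(-11t^3 - 84t^2 + 261t + 2170) + ((9828/121)t^2 + (19656/121)t - 343980/121)
  -11t^3 - 84t^2 + 261t + 2170 = (-(1331/9828)t - 3751/4914)((9828/121)t^2 + (19656/121)t - 343980/121) + (0)
Last nonzero remainder: (9828/121)t^2 + (19656/121)t - 343980/121. Dividing through by 9828/121 gives the monic gcd t^2 + 2t - 35.

-35 + 2t + t^2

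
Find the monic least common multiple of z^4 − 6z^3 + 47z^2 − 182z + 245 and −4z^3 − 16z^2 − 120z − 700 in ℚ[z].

Repeated division with remainder:
  z^4 − 6z^3 + 47z^2 − 182z + 245 = (−(1/4)z + 5/2)(−4z^3 − 16z^2 − 120z − 700) + (57z^2 − 57z + 1995)
  −4z^3 − 16z^2 − 120z − 700 = (−(4/57)z − 20/57)(57z^2 − 57z + 1995) + (0)
Last nonzero remainder: 57z^2 − 57z + 1995. Dividing through by 57 gives the monic gcd z^2 − z + 35.
Then lcm(f, g) = f·g / gcd(f, g); expanding and making the result monic gives the answer.

z^5 − z^4 + 17z^3 + 53z^2 − 665z + 1225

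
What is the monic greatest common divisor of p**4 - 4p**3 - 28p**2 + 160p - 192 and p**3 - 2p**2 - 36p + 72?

p**2 + 4p - 12

By polynomial division,
  p**4 - 4p**3 - 28p**2 + 160p - 192 = (p - 2)(p**3 - 2p**2 - 36p + 72) + (4p**2 + 16p - 48)
  p**3 - 2p**2 - 36p + 72 = ((1/4)p - 3/2)(4p**2 + 16p - 48) + (0)
Last nonzero remainder: 4p**2 + 16p - 48. Dividing through by 4 gives the monic gcd p**2 + 4p - 12.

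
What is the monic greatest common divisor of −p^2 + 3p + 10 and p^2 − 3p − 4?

1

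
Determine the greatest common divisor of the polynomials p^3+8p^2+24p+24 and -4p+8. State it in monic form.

Apply the Euclidean algorithm:
  p^3+8p^2+24p+24 = (-(1/4)p^2-(5/2)p-11)(-4p+8) + (112)
  -4p+8 = (-(1/28)p+1/14)(112) + (0)
The last nonzero remainder is the constant 112, so the polynomials are coprime and gcd = 1.

1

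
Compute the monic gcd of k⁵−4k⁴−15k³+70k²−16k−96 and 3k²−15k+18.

k²−5k+6

Apply the Euclidean algorithm:
  k⁵−4k⁴−15k³+70k²−16k−96 = ((1/3)k³+(1/3)k²−(16/3)k−16/3)(3k²−15k+18) + (0)
Last nonzero remainder: 3k²−15k+18. Dividing through by 3 gives the monic gcd k²−5k+6.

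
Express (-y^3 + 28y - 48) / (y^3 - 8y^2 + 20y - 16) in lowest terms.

(-y - 6)/(y - 2)

Apply the Euclidean algorithm:
  -y^3 + 28y - 48 = (-1)(y^3 - 8y^2 + 20y - 16) + (-8y^2 + 48y - 64)
  y^3 - 8y^2 + 20y - 16 = (-(1/8)y + 1/4)(-8y^2 + 48y - 64) + (0)
Last nonzero remainder: -8y^2 + 48y - 64. Dividing through by -8 gives the monic gcd y^2 - 6y + 8.
Cancel y^2 - 6y + 8 from numerator and denominator to get the reduced form.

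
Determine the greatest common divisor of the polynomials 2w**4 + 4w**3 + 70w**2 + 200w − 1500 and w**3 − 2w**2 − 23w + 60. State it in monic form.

Repeated division with remainder:
  2w**4 + 4w**3 + 70w**2 + 200w − 1500 = (2w + 8)(w**3 − 2w**2 − 23w + 60) + (132w**2 + 264w − 1980)
  w**3 − 2w**2 − 23w + 60 = ((1/132)w − 1/33)(132w**2 + 264w − 1980) + (0)
Last nonzero remainder: 132w**2 + 264w − 1980. Dividing through by 132 gives the monic gcd w**2 + 2w − 15.

w**2 + 2w − 15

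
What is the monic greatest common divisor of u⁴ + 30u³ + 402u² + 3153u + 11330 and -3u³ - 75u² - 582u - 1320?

u² + 21u + 110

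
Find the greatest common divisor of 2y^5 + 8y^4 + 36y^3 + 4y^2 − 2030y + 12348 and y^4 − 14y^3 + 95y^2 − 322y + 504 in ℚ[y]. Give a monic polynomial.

y^2 − 7y + 18

Repeated division with remainder:
  2y^5 + 8y^4 + 36y^3 + 4y^2 − 2030y + 12348 = (2y + 36)(y^4 − 14y^3 + 95y^2 − 322y + 504) + (350y^3 − 2772y^2 + 8554y − 5796)
  y^4 − 14y^3 + 95y^2 − 322y + 504 = ((1/350)y − 76/4375)(350y^3 − 2772y^2 + 8554y − 5796) + ((14004/625)y^2 − (98028/625)y + 252072/625)
  350y^3 − 2772y^2 + 8554y − 5796 = ((109375/7002)y − 100625/7002)((14004/625)y^2 − (98028/625)y + 252072/625) + (0)
Last nonzero remainder: (14004/625)y^2 − (98028/625)y + 252072/625. Dividing through by 14004/625 gives the monic gcd y^2 − 7y + 18.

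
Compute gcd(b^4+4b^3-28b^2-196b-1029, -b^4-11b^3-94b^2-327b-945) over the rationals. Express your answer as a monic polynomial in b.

b^2+4b+21

Euclidean algorithm in ℚ[b]:
  b^4+4b^3-28b^2-196b-1029 = (-1)(-b^4-11b^3-94b^2-327b-945) + (-7b^3-122b^2-523b-1974)
  -b^4-11b^3-94b^2-327b-945 = ((1/7)b-45/49)(-7b^3-122b^2-523b-1974) + (-(6435/49)b^2-(25740/49)b-19305/7)
  -7b^3-122b^2-523b-1974 = ((343/6435)b+4606/6435)(-(6435/49)b^2-(25740/49)b-19305/7) + (0)
Last nonzero remainder: -(6435/49)b^2-(25740/49)b-19305/7. Dividing through by -6435/49 gives the monic gcd b^2+4b+21.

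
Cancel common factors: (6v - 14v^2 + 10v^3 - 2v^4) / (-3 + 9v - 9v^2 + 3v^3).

By polynomial division,
  -2v^4 + 10v^3 - 14v^2 + 6v = (-(2/3)v + 4/3)(3v^3 - 9v^2 + 9v - 3) + (4v^2 - 8v + 4)
  3v^3 - 9v^2 + 9v - 3 = ((3/4)v - 3/4)(4v^2 - 8v + 4) + (0)
Last nonzero remainder: 4v^2 - 8v + 4. Dividing through by 4 gives the monic gcd v^2 - 2v + 1.
Cancel v^2 - 2v + 1 from numerator and denominator to get the reduced form.

(6v - 2v^2)/(-3 + 3v)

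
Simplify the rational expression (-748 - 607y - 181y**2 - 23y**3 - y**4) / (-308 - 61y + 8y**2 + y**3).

Apply the Euclidean algorithm:
  -y**4 - 23y**3 - 181y**2 - 607y - 748 = (-y - 15)(y**3 + 8y**2 - 61y - 308) + (-122y**2 - 1830y - 5368)
  y**3 + 8y**2 - 61y - 308 = (-(1/122)y + 7/122)(-122y**2 - 1830y - 5368) + (0)
Last nonzero remainder: -122y**2 - 1830y - 5368. Dividing through by -122 gives the monic gcd y**2 + 15y + 44.
Cancel y**2 + 15y + 44 from numerator and denominator to get the reduced form.

(-17 - 8y - y**2)/(-7 + y)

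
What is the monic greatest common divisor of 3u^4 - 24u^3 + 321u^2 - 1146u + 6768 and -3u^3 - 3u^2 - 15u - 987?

u^2 - 6u + 47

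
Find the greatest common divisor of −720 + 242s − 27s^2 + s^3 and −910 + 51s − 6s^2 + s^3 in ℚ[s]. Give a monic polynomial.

Repeated division with remainder:
  s^3 − 27s^2 + 242s − 720 = (s^3 − 6s^2 + 51s − 910) + (−21s^2 + 191s + 190)
  s^3 − 6s^2 + 51s − 910 = (−(1/21)s − 65/441)(−21s^2 + 191s + 190) + ((38896/441)s − 388960/441)
  −21s^2 + 191s + 190 = (−(9261/38896)s − 8379/38896)((38896/441)s − 388960/441) + (0)
Last nonzero remainder: (38896/441)s − 388960/441. Dividing through by 38896/441 gives the monic gcd s − 10.

−10 + s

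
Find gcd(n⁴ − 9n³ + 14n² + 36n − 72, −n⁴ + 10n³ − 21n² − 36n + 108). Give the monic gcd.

Euclidean algorithm in ℚ[n]:
  n⁴ − 9n³ + 14n² + 36n − 72 = (−1)(−n⁴ + 10n³ − 21n² − 36n + 108) + (n³ − 7n² + 36)
  −n⁴ + 10n³ − 21n² − 36n + 108 = (−n + 3)(n³ − 7n² + 36) + (0)
The last nonzero remainder n³ − 7n² + 36 is already monic.

n³ − 7n² + 36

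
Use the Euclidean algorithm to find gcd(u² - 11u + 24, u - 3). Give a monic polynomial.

Apply the Euclidean algorithm:
  u² - 11u + 24 = (u - 8)(u - 3) + (0)
The last nonzero remainder u - 3 is already monic.

u - 3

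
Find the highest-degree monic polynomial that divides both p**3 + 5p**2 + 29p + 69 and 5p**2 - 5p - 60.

By polynomial division,
  p**3 + 5p**2 + 29p + 69 = ((1/5)p + 6/5)(5p**2 - 5p - 60) + (47p + 141)
  5p**2 - 5p - 60 = ((5/47)p - 20/47)(47p + 141) + (0)
Last nonzero remainder: 47p + 141. Dividing through by 47 gives the monic gcd p + 3.

p + 3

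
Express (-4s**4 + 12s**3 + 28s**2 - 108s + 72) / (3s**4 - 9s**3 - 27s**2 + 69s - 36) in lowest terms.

Apply the Euclidean algorithm:
  -4s**4 + 12s**3 + 28s**2 - 108s + 72 = (-4/3)(3s**4 - 9s**3 - 27s**2 + 69s - 36) + (-8s**2 - 16s + 24)
  3s**4 - 9s**3 - 27s**2 + 69s - 36 = (-(3/8)s**2 + (15/8)s - 3/2)(-8s**2 - 16s + 24) + (0)
Last nonzero remainder: -8s**2 - 16s + 24. Dividing through by -8 gives the monic gcd s**2 + 2s - 3.
Cancel s**2 + 2s - 3 from numerator and denominator to get the reduced form.

(-4s**2 + 20s - 24)/(3s**2 - 15s + 12)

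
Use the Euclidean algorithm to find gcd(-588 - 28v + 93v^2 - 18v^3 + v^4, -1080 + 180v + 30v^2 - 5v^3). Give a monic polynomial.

-6 + v

Apply the Euclidean algorithm:
  v^4 - 18v^3 + 93v^2 - 28v - 588 = (-(1/5)v + 12/5)(-5v^3 + 30v^2 + 180v - 1080) + (57v^2 - 676v + 2004)
  -5v^3 + 30v^2 + 180v - 1080 = (-(5/57)v - 1670/3249)(57v^2 - 676v + 2004) + ((27040/3249)v - 54080/1083)
  57v^2 - 676v + 2004 = ((185193/27040)v - 542583/13520)((27040/3249)v - 54080/1083) + (0)
Last nonzero remainder: (27040/3249)v - 54080/1083. Dividing through by 27040/3249 gives the monic gcd v - 6.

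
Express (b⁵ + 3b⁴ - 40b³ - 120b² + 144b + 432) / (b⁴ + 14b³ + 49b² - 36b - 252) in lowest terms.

By polynomial division,
  b⁵ + 3b⁴ - 40b³ - 120b² + 144b + 432 = (b - 11)(b⁴ + 14b³ + 49b² - 36b - 252) + (65b³ + 455b² - 2340)
  b⁴ + 14b³ + 49b² - 36b - 252 = ((1/65)b + 7/65)(65b³ + 455b² - 2340) + (0)
Last nonzero remainder: 65b³ + 455b² - 2340. Dividing through by 65 gives the monic gcd b³ + 7b² - 36.
Cancel b³ + 7b² - 36 from numerator and denominator to get the reduced form.

(b² - 4b - 12)/(b + 7)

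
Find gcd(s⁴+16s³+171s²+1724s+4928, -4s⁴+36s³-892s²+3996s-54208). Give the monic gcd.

Apply the Euclidean algorithm:
  s⁴+16s³+171s²+1724s+4928 = (-1/4)(-4s⁴+36s³-892s²+3996s-54208) + (25s³-52s²+2723s-8624)
  -4s⁴+36s³-892s²+3996s-54208 = (-(4/25)s+692/625)(25s³-52s²+2723s-8624) + (-(249216/625)s²-(249216/625)s-27912192/625)
  25s³-52s²+2723s-8624 = (-(15625/249216)s+4375/22656)(-(249216/625)s²-(249216/625)s-27912192/625) + (0)
Last nonzero remainder: -(249216/625)s²-(249216/625)s-27912192/625. Dividing through by -249216/625 gives the monic gcd s²+s+112.

s²+s+112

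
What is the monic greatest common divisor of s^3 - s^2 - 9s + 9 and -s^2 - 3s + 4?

Apply the Euclidean algorithm:
  s^3 - s^2 - 9s + 9 = (-s + 4)(-s^2 - 3s + 4) + (7s - 7)
  -s^2 - 3s + 4 = (-(1/7)s - 4/7)(7s - 7) + (0)
Last nonzero remainder: 7s - 7. Dividing through by 7 gives the monic gcd s - 1.

s - 1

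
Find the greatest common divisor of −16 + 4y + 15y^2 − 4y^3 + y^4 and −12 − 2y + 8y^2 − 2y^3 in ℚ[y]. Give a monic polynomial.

Repeated division with remainder:
  y^4 − 4y^3 + 15y^2 + 4y − 16 = (−(1/2)y)(−2y^3 + 8y^2 − 2y − 12) + (14y^2 − 2y − 16)
  −2y^3 + 8y^2 − 2y − 12 = (−(1/7)y + 27/49)(14y^2 − 2y − 16) + (−(156/49)y − 156/49)
  14y^2 − 2y − 16 = (−(343/78)y + 196/39)(−(156/49)y − 156/49) + (0)
Last nonzero remainder: −(156/49)y − 156/49. Dividing through by −156/49 gives the monic gcd y + 1.

1 + y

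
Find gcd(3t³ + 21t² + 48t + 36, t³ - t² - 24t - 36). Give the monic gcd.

Repeated division with remainder:
  3t³ + 21t² + 48t + 36 = (3)(t³ - t² - 24t - 36) + (24t² + 120t + 144)
  t³ - t² - 24t - 36 = ((1/24)t - 1/4)(24t² + 120t + 144) + (0)
Last nonzero remainder: 24t² + 120t + 144. Dividing through by 24 gives the monic gcd t² + 5t + 6.

t² + 5t + 6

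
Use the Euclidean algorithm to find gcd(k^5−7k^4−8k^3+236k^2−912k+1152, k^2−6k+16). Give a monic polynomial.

k^2−6k+16

Euclidean algorithm in ℚ[k]:
  k^5−7k^4−8k^3+236k^2−912k+1152 = (k^3−k^2−30k+72)(k^2−6k+16) + (0)
The last nonzero remainder k^2−6k+16 is already monic.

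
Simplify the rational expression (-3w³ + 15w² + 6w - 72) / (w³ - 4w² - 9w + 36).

(-3w - 6)/(w + 3)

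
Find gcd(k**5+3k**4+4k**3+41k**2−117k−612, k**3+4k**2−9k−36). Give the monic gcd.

Apply the Euclidean algorithm:
  k**5+3k**4+4k**3+41k**2−117k−612 = (k**2−k+17)(k**3+4k**2−9k−36) + (0)
The last nonzero remainder k**3+4k**2−9k−36 is already monic.

k**3+4k**2−9k−36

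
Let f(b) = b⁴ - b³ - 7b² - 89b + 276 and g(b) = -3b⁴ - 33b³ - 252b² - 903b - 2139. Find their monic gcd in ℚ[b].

b² + 6b + 23

Apply the Euclidean algorithm:
  b⁴ - b³ - 7b² - 89b + 276 = (-1/3)(-3b⁴ - 33b³ - 252b² - 903b - 2139) + (-12b³ - 91b² - 390b - 437)
  -3b⁴ - 33b³ - 252b² - 903b - 2139 = ((1/4)b + 41/48)(-12b³ - 91b² - 390b - 437) + (-(3685/48)b² - (3685/8)b - 84755/48)
  -12b³ - 91b² - 390b - 437 = ((576/3685)b + 912/3685)(-(3685/48)b² - (3685/8)b - 84755/48) + (0)
Last nonzero remainder: -(3685/48)b² - (3685/8)b - 84755/48. Dividing through by -3685/48 gives the monic gcd b² + 6b + 23.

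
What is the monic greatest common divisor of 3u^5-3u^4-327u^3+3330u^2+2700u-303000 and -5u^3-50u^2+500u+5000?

u^3+10u^2-100u-1000

Euclidean algorithm in ℚ[u]:
  3u^5-3u^4-327u^3+3330u^2+2700u-303000 = (-(3/5)u^2+(33/5)u-303/5)(-5u^3-50u^2+500u+5000) + (0)
Last nonzero remainder: -5u^3-50u^2+500u+5000. Dividing through by -5 gives the monic gcd u^3+10u^2-100u-1000.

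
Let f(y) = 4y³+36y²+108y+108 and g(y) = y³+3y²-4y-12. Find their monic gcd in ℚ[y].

y+3

Euclidean algorithm in ℚ[y]:
  4y³+36y²+108y+108 = (4)(y³+3y²-4y-12) + (24y²+124y+156)
  y³+3y²-4y-12 = ((1/24)y-13/144)(24y²+124y+156) + ((25/36)y+25/12)
  24y²+124y+156 = ((864/25)y+1872/25)((25/36)y+25/12) + (0)
Last nonzero remainder: (25/36)y+25/12. Dividing through by 25/36 gives the monic gcd y+3.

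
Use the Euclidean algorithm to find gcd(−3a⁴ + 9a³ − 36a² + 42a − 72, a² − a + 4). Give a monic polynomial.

a² − a + 4

Euclidean algorithm in ℚ[a]:
  −3a⁴ + 9a³ − 36a² + 42a − 72 = (−3a² + 6a − 18)(a² − a + 4) + (0)
The last nonzero remainder a² − a + 4 is already monic.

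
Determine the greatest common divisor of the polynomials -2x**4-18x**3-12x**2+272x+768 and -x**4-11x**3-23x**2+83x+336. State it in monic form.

Repeated division with remainder:
  -2x**4-18x**3-12x**2+272x+768 = (2)(-x**4-11x**3-23x**2+83x+336) + (4x**3+34x**2+106x+96)
  -x**4-11x**3-23x**2+83x+336 = (-(1/4)x-5/8)(4x**3+34x**2+106x+96) + ((99/4)x**2+(693/4)x+396)
  4x**3+34x**2+106x+96 = ((16/99)x+8/33)((99/4)x**2+(693/4)x+396) + (0)
Last nonzero remainder: (99/4)x**2+(693/4)x+396. Dividing through by 99/4 gives the monic gcd x**2+7x+16.

x**2+7x+16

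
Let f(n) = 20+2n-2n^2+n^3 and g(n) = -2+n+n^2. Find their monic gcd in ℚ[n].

2+n

Euclidean algorithm in ℚ[n]:
  n^3-2n^2+2n+20 = (n-3)(n^2+n-2) + (7n+14)
  n^2+n-2 = ((1/7)n-1/7)(7n+14) + (0)
Last nonzero remainder: 7n+14. Dividing through by 7 gives the monic gcd n+2.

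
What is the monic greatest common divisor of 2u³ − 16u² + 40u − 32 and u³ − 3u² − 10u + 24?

u² − 6u + 8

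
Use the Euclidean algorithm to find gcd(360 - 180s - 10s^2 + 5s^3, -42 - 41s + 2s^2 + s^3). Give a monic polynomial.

Euclidean algorithm in ℚ[s]:
  5s^3 - 10s^2 - 180s + 360 = (5)(s^3 + 2s^2 - 41s - 42) + (-20s^2 + 25s + 570)
  s^3 + 2s^2 - 41s - 42 = (-(1/20)s - 13/80)(-20s^2 + 25s + 570) + (-(135/16)s + 405/8)
  -20s^2 + 25s + 570 = ((64/27)s + 304/27)(-(135/16)s + 405/8) + (0)
Last nonzero remainder: -(135/16)s + 405/8. Dividing through by -135/16 gives the monic gcd s - 6.

-6 + s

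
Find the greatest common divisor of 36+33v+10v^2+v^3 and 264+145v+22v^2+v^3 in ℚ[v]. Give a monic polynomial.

3+v

Euclidean algorithm in ℚ[v]:
  v^3+10v^2+33v+36 = (v^3+22v^2+145v+264) + (−12v^2−112v−228)
  v^3+22v^2+145v+264 = (−(1/12)v−19/18)(−12v^2−112v−228) + ((70/9)v+70/3)
  −12v^2−112v−228 = (−(54/35)v−342/35)((70/9)v+70/3) + (0)
Last nonzero remainder: (70/9)v+70/3. Dividing through by 70/9 gives the monic gcd v+3.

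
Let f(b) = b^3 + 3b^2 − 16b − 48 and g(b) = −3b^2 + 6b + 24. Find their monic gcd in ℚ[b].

b − 4

By polynomial division,
  b^3 + 3b^2 − 16b − 48 = (−(1/3)b − 5/3)(−3b^2 + 6b + 24) + (2b − 8)
  −3b^2 + 6b + 24 = (−(3/2)b − 3)(2b − 8) + (0)
Last nonzero remainder: 2b − 8. Dividing through by 2 gives the monic gcd b − 4.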